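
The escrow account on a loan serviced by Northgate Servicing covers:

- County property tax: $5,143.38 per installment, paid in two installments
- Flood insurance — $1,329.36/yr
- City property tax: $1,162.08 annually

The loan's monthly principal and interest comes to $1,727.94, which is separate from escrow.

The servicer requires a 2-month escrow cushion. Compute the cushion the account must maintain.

County property tax = $5,143.38 × 2 = $10,286.76 per year
Flood insurance = $1,329.36 per year
City property tax = $1,162.08 per year
Combined annual = $10,286.76 + $1,329.36 + $1,162.08 = $12,778.20
Base monthly escrow = $12,778.20 ÷ 12 = $1,064.85
Reserve = 2 × $1,064.85 = $2,129.70

$2,129.70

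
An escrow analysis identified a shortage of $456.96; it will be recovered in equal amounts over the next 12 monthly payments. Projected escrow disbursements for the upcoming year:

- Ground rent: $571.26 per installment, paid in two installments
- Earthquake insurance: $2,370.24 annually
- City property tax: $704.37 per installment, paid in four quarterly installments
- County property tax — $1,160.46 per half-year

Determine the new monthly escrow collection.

Ground rent = $571.26 × 2 = $1,142.52
Earthquake insurance = $2,370.24
City property tax = $704.37 × 4 = $2,817.48
County property tax = $1,160.46 × 2 = $2,320.92
Total annual escrow = $1,142.52 + $2,370.24 + $2,817.48 + $2,320.92 = $8,651.16
Base monthly escrow = $8,651.16 ÷ 12 = $720.93
Shortage spread = $456.96 ÷ 12 = $38.08/mo
New monthly escrow = $720.93 + $38.08 = $759.01

$759.01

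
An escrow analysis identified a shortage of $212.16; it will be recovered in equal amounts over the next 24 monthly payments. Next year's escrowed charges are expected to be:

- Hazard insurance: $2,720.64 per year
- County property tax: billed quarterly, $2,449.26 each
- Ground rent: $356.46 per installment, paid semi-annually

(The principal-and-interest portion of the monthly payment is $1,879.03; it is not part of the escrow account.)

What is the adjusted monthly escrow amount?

$1,111.39

Hazard insurance — $2,720.64 per year
County property tax — $2,449.26 × 4 = $9,797.04 per year
Ground rent — $356.46 × 2 = $712.92 per year
Yearly total = $2,720.64 + $9,797.04 + $712.92 = $13,230.60
Monthly = $13,230.60 ÷ 12 = $1,102.55
Monthly shortage recovery: $212.16 ÷ 24 = $8.84
New monthly escrow = $1,102.55 + $8.84 = $1,111.39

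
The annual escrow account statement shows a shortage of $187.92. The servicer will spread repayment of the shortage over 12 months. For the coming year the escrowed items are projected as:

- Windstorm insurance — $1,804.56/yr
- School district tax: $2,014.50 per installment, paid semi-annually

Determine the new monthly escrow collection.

Windstorm insurance — $1,804.56/yr
School district tax — $2,014.50 × 2 = $4,029.00/yr
Total per year = $5,833.56
Monthly = $5,833.56 / 12 = $486.13
Shortage spread = $187.92 / 12 = $15.66/mo
Adjusted monthly = $486.13 + $15.66 = $501.79

$501.79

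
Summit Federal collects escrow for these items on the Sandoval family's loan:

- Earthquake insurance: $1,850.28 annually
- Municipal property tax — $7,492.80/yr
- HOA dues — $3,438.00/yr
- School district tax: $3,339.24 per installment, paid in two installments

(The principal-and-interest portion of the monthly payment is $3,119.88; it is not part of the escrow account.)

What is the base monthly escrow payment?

$1,621.63

Earthquake insurance: $1,850.28 per year
Municipal property tax: $7,492.80 per year
HOA dues: $3,438.00 per year
School district tax: $3,339.24 × 2 = $6,678.48 per year
Combined annual = $1,850.28 + $7,492.80 + $3,438.00 + $6,678.48 = $19,459.56
Monthly escrow = $19,459.56 / 12 = $1,621.63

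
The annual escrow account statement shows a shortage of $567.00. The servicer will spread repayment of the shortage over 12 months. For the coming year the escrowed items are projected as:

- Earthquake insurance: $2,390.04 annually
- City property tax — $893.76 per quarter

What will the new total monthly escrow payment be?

$544.34

Earthquake insurance — $2,390.04 annually
City property tax — $893.76 × 4 = $3,575.04 annually
Combined annual = $2,390.04 + $3,575.04 = $5,965.08
Base monthly escrow = $5,965.08 / 12 = $497.09
Shortage per month = $567.00 ÷ 12 = $47.25
New monthly escrow = $497.09 + $47.25 = $544.34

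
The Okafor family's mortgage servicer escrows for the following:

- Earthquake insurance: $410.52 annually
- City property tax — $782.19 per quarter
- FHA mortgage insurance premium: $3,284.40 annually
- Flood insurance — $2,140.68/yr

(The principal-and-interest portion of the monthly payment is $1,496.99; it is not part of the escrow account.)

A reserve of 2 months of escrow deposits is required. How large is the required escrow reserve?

$1,494.06

Earthquake insurance — $410.52 per year
City property tax — $782.19 × 4 = $3,128.76 per year
FHA mortgage insurance premium — $3,284.40 per year
Flood insurance — $2,140.68 per year
Yearly total = $410.52 + $3,128.76 + $3,284.40 + $2,140.68 = $8,964.36
Monthly escrow = $8,964.36 ÷ 12 = $747.03
Cushion = 2 × $747.03 = $1,494.06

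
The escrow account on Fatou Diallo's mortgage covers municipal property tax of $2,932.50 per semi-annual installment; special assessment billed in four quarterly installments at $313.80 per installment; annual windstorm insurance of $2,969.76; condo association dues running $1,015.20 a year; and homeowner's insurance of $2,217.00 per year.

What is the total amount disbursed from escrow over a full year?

Municipal property tax: $2,932.50 × 2 = $5,865.00 per year
Special assessment: $313.80 × 4 = $1,255.20 per year
Windstorm insurance: $2,969.76 per year
Condo association dues: $1,015.20 per year
Homeowner's insurance: $2,217.00 per year
Yearly total = $13,322.16

$13,322.16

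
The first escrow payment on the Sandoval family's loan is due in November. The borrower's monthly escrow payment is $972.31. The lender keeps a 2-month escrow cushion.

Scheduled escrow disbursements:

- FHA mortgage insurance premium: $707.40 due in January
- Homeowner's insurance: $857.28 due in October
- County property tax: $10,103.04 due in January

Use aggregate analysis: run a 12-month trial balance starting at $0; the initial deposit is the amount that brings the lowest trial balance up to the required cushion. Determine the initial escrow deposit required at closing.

$9,838.13

Cushion = 2 × $972.31 = $1,944.62
Trial balance (start $0, +$972.31 each month, − disbursements):
  Nov: +$972.31 → $972.31
  Dec: +$972.31 → $1,944.62
  Jan: +$972.31 − $10,810.44 → -$7,893.51
  Feb: +$972.31 → -$6,921.20
  Mar: +$972.31 → -$5,948.89
  Apr: +$972.31 → -$4,976.58
  May: +$972.31 → -$4,004.27
  Jun: +$972.31 → -$3,031.96
  Jul: +$972.31 → -$2,059.65
  Aug: +$972.31 → -$1,087.34
  Sep: +$972.31 → -$115.03
  Oct: +$972.31 − $857.28 → $0.00
Lowest trial balance = -$7,893.51 (Jan)
Initial deposit = cushion − low point = $1,944.62 − (-$7,893.51) = $9,838.13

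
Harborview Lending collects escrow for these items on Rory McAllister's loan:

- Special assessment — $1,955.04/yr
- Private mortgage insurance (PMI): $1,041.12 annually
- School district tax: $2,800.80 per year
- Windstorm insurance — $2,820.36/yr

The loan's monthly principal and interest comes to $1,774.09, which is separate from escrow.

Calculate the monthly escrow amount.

$718.11

Special assessment — $1,955.04 per year
Private mortgage insurance (PMI) — $1,041.12 per year
School district tax — $2,800.80 per year
Windstorm insurance — $2,820.36 per year
Total per year = $1,955.04 + $1,041.12 + $2,800.80 + $2,820.36 = $8,617.32
Per month = $8,617.32 ÷ 12 = $718.11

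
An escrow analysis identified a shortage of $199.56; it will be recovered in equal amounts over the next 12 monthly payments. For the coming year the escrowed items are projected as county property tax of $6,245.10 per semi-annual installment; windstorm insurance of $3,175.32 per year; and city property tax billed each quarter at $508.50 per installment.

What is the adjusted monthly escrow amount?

$1,491.59

County property tax — $6,245.10 × 2 = $12,490.20
Windstorm insurance — $3,175.32
City property tax — $508.50 × 4 = $2,034.00
Total per year = $17,699.52
Per month = $17,699.52 ÷ 12 = $1,474.96
Monthly shortage recovery: $199.56 / 12 = $16.63
New monthly escrow = $1,474.96 + $16.63 = $1,491.59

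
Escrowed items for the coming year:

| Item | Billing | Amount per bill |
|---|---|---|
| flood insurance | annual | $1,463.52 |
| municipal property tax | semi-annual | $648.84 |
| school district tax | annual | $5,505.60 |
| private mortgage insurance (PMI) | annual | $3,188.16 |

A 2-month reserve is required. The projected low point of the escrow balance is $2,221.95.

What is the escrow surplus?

Flood insurance: $1,463.52 per year
Municipal property tax: $648.84 × 2 = $1,297.68 per year
School district tax: $5,505.60 per year
Private mortgage insurance (PMI): $3,188.16 per year
Total annual escrow = $11,454.96
Per month = $11,454.96 ÷ 12 = $954.58
Cushion = 2 × $954.58 = $1,909.16
Excess over cushion: $2,221.95 − $1,909.16 = $312.79

$312.79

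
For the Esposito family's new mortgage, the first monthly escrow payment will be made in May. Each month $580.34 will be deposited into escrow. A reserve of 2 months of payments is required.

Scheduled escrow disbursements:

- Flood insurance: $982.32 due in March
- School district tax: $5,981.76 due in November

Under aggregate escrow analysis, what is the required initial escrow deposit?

Cushion = 2 × $580.34 = $1,160.68
Trial balance (start $0, +$580.34 each month, − disbursements):
  May: +$580.34 → $580.34
  Jun: +$580.34 → $1,160.68
  Jul: +$580.34 → $1,741.02
  Aug: +$580.34 → $2,321.36
  Sep: +$580.34 → $2,901.70
  Oct: +$580.34 → $3,482.04
  Nov: +$580.34 − $5,981.76 → -$1,919.38
  Dec: +$580.34 → -$1,339.04
  Jan: +$580.34 → -$758.70
  Feb: +$580.34 → -$178.36
  Mar: +$580.34 − $982.32 → -$580.34
  Apr: +$580.34 → $0.00
Lowest trial balance = -$1,919.38 (Nov)
Initial deposit = cushion − low point = $1,160.68 − (-$1,919.38) = $3,080.06

$3,080.06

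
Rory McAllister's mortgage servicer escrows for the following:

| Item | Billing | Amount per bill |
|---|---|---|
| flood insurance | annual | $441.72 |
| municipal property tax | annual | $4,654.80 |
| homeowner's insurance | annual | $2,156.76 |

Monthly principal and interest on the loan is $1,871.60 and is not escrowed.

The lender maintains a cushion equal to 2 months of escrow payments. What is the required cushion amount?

$1,208.88

Flood insurance — $441.72/yr
Municipal property tax — $4,654.80/yr
Homeowner's insurance — $2,156.76/yr
Combined annual = $441.72 + $4,654.80 + $2,156.76 = $7,253.28
Monthly = $7,253.28 ÷ 12 = $604.44
Required cushion = 2 × $604.44 = $1,208.88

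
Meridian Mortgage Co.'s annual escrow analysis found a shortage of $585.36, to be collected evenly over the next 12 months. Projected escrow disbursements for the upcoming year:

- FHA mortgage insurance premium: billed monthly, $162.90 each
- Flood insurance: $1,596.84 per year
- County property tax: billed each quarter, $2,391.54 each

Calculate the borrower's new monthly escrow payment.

FHA mortgage insurance premium: $162.90 × 12 = $1,954.80 per year
Flood insurance: $1,596.84 per year
County property tax: $2,391.54 × 4 = $9,566.16 per year
Yearly total = $1,954.80 + $1,596.84 + $9,566.16 = $13,117.80
Monthly escrow = $13,117.80 / 12 = $1,093.15
Shortage spread = $585.36 ÷ 12 = $48.78/mo
New monthly escrow = $1,093.15 + $48.78 = $1,141.93

$1,141.93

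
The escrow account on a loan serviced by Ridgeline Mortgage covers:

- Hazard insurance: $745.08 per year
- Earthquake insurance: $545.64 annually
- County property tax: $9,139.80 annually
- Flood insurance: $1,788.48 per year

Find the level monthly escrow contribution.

$1,018.25

Hazard insurance: $745.08 per year
Earthquake insurance: $545.64 per year
County property tax: $9,139.80 per year
Flood insurance: $1,788.48 per year
Total annual escrow = $12,219.00
Base monthly escrow = $12,219.00 ÷ 12 = $1,018.25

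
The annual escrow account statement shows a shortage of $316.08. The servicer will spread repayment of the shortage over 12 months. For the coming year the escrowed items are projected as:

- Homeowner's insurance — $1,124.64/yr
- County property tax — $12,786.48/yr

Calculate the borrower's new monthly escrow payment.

$1,185.60

Homeowner's insurance = $1,124.64 per year
County property tax = $12,786.48 per year
Yearly total = $1,124.64 + $12,786.48 = $13,911.12
Monthly = $13,911.12 ÷ 12 = $1,159.26
Monthly shortage recovery: $316.08 ÷ 12 = $26.34
New monthly escrow = $1,159.26 + $26.34 = $1,185.60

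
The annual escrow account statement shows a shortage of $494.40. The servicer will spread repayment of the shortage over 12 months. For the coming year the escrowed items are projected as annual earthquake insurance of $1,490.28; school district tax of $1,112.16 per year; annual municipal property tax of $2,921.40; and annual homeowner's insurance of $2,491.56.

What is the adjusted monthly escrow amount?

$709.15

Earthquake insurance = $1,490.28
School district tax = $1,112.16
Municipal property tax = $2,921.40
Homeowner's insurance = $2,491.56
Total per year = $8,015.40
Monthly = $8,015.40 ÷ 12 = $667.95
Shortage spread = $494.40 / 12 = $41.20/mo
Adjusted monthly = $667.95 + $41.20 = $709.15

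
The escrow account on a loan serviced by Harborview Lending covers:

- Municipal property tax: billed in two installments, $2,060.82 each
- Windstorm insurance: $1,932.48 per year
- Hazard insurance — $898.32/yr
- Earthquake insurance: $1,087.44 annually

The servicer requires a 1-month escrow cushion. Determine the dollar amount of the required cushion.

Municipal property tax: $2,060.82 × 2 = $4,121.64/yr
Windstorm insurance: $1,932.48/yr
Hazard insurance: $898.32/yr
Earthquake insurance: $1,087.44/yr
Total annual escrow = $4,121.64 + $1,932.48 + $898.32 + $1,087.44 = $8,039.88
Monthly escrow = $8,039.88 / 12 = $669.99
Reserve = 1 × $669.99 = $669.99

$669.99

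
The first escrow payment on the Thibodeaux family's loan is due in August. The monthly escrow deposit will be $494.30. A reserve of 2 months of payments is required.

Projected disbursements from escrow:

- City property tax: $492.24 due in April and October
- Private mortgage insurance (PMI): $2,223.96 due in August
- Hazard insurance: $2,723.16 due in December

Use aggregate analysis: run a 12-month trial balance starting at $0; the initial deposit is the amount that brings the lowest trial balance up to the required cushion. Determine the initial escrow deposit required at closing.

$3,956.46

Cushion = 2 × $494.30 = $988.60
Trial balance (start $0, +$494.30 each month, − disbursements):
  Aug: +$494.30 − $2,223.96 → -$1,729.66
  Sep: +$494.30 → -$1,235.36
  Oct: +$494.30 − $492.24 → -$1,233.30
  Nov: +$494.30 → -$739.00
  Dec: +$494.30 − $2,723.16 → -$2,967.86
  Jan: +$494.30 → -$2,473.56
  Feb: +$494.30 → -$1,979.26
  Mar: +$494.30 → -$1,484.96
  Apr: +$494.30 − $492.24 → -$1,482.90
  May: +$494.30 → -$988.60
  Jun: +$494.30 → -$494.30
  Jul: +$494.30 → $0.00
Lowest trial balance = -$2,967.86 (Dec)
Initial deposit = cushion − low point = $988.60 − (-$2,967.86) = $3,956.46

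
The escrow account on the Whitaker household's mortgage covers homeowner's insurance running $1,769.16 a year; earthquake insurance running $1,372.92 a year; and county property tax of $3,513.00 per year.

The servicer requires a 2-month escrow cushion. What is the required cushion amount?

$1,109.18

Homeowner's insurance — $1,769.16/yr
Earthquake insurance — $1,372.92/yr
County property tax — $3,513.00/yr
Total annual escrow = $1,769.16 + $1,372.92 + $3,513.00 = $6,655.08
Monthly = $6,655.08 / 12 = $554.59
Reserve = 2 × $554.59 = $1,109.18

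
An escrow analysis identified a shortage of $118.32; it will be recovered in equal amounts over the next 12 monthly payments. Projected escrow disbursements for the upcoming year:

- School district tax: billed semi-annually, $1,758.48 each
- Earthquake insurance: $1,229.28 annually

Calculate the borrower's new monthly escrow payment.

$405.38

School district tax = $1,758.48 × 2 = $3,516.96
Earthquake insurance = $1,229.28
Annual escrow total = $3,516.96 + $1,229.28 = $4,746.24
Monthly escrow = $4,746.24 / 12 = $395.52
Shortage per month = $118.32 ÷ 12 = $9.86
New monthly escrow = $395.52 + $9.86 = $405.38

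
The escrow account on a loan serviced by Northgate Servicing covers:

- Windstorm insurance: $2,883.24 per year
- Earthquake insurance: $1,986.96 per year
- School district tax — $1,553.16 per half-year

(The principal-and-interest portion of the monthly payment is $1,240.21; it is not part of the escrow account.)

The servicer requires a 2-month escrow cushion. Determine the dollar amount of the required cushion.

Windstorm insurance: $2,883.24/yr
Earthquake insurance: $1,986.96/yr
School district tax: $1,553.16 × 2 = $3,106.32/yr
Total per year = $2,883.24 + $1,986.96 + $3,106.32 = $7,976.52
Monthly = $7,976.52 ÷ 12 = $664.71
Cushion = 2 × $664.71 = $1,329.42

$1,329.42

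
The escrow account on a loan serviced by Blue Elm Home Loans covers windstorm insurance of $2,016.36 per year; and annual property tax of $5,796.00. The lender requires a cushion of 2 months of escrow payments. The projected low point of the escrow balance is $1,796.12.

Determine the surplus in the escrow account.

Windstorm insurance: $2,016.36/yr
Property tax: $5,796.00/yr
Combined annual = $2,016.36 + $5,796.00 = $7,812.36
Per month = $7,812.36 / 12 = $651.03
Cushion = 2 × $651.03 = $1,302.06
Surplus = $1,796.12 − $1,302.06 = $494.06

$494.06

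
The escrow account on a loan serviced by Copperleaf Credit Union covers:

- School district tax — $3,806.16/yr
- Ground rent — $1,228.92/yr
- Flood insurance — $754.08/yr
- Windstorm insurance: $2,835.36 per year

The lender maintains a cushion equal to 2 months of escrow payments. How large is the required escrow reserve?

$1,437.42

School district tax — $3,806.16 per year
Ground rent — $1,228.92 per year
Flood insurance — $754.08 per year
Windstorm insurance — $2,835.36 per year
Combined annual = $3,806.16 + $1,228.92 + $754.08 + $2,835.36 = $8,624.52
Per month = $8,624.52 ÷ 12 = $718.71
Required cushion = 2 × $718.71 = $1,437.42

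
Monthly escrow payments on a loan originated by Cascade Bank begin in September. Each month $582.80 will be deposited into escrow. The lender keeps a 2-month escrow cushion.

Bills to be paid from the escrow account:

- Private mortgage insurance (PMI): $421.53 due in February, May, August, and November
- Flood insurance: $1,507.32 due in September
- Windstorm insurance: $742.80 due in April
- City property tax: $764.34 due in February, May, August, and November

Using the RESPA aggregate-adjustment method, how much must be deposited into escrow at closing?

Cushion = 2 × $582.80 = $1,165.60
Trial balance (start $0, +$582.80 each month, − disbursements):
  Sep: +$582.80 − $1,507.32 → -$924.52
  Oct: +$582.80 → -$341.72
  Nov: +$582.80 − $1,185.87 → -$944.79
  Dec: +$582.80 → -$361.99
  Jan: +$582.80 → $220.81
  Feb: +$582.80 − $1,185.87 → -$382.26
  Mar: +$582.80 → $200.54
  Apr: +$582.80 − $742.80 → $40.54
  May: +$582.80 − $1,185.87 → -$562.53
  Jun: +$582.80 → $20.27
  Jul: +$582.80 → $603.07
  Aug: +$582.80 − $1,185.87 → $0.00
Lowest trial balance = -$944.79 (Nov)
Initial deposit = cushion − low point = $1,165.60 − (-$944.79) = $2,110.39

$2,110.39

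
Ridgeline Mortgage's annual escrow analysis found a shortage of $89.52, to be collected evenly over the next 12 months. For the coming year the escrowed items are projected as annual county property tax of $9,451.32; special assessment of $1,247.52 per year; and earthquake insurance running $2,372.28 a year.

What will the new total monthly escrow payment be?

County property tax — $9,451.32 per year
Special assessment — $1,247.52 per year
Earthquake insurance — $2,372.28 per year
Yearly total = $13,071.12
Base monthly escrow = $13,071.12 / 12 = $1,089.26
Shortage spread = $89.52 ÷ 12 = $7.46/mo
Adjusted monthly = $1,089.26 + $7.46 = $1,096.72

$1,096.72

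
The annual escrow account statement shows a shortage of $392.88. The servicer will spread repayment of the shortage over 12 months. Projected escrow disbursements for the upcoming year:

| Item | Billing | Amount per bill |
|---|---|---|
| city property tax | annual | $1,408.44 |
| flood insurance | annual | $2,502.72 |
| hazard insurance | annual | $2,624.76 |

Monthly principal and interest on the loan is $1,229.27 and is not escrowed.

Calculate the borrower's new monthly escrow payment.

$577.40

City property tax = $1,408.44/yr
Flood insurance = $2,502.72/yr
Hazard insurance = $2,624.76/yr
Annual escrow total = $6,535.92
Base monthly escrow = $6,535.92 ÷ 12 = $544.66
Shortage per month = $392.88 / 12 = $32.74
Adjusted monthly = $544.66 + $32.74 = $577.40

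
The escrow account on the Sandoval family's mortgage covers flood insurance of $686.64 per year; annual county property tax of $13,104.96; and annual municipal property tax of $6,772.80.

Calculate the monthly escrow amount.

Flood insurance: $686.64/yr
County property tax: $13,104.96/yr
Municipal property tax: $6,772.80/yr
Combined annual = $686.64 + $13,104.96 + $6,772.80 = $20,564.40
Per month = $20,564.40 ÷ 12 = $1,713.70

$1,713.70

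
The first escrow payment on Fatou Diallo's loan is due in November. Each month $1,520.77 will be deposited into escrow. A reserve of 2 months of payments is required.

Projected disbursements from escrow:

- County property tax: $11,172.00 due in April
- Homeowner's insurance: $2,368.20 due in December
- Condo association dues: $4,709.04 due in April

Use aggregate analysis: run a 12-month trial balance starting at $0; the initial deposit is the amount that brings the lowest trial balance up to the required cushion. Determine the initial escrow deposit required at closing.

Cushion = 2 × $1,520.77 = $3,041.54
Trial balance (start $0, +$1,520.77 each month, − disbursements):
  Nov: +$1,520.77 → $1,520.77
  Dec: +$1,520.77 − $2,368.20 → $673.34
  Jan: +$1,520.77 → $2,194.11
  Feb: +$1,520.77 → $3,714.88
  Mar: +$1,520.77 → $5,235.65
  Apr: +$1,520.77 − $15,881.04 → -$9,124.62
  May: +$1,520.77 → -$7,603.85
  Jun: +$1,520.77 → -$6,083.08
  Jul: +$1,520.77 → -$4,562.31
  Aug: +$1,520.77 → -$3,041.54
  Sep: +$1,520.77 → -$1,520.77
  Oct: +$1,520.77 → $0.00
Lowest trial balance = -$9,124.62 (Apr)
Initial deposit = cushion − low point = $3,041.54 − (-$9,124.62) = $12,166.16

$12,166.16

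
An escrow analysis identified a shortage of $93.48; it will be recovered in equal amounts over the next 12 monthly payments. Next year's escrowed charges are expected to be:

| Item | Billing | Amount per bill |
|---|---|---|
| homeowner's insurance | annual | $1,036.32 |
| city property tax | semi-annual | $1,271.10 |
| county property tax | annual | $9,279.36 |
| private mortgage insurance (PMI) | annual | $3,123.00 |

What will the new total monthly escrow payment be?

Homeowner's insurance = $1,036.32
City property tax = $1,271.10 × 2 = $2,542.20
County property tax = $9,279.36
Private mortgage insurance (PMI) = $3,123.00
Total annual escrow = $1,036.32 + $2,542.20 + $9,279.36 + $3,123.00 = $15,980.88
Monthly escrow = $15,980.88 ÷ 12 = $1,331.74
Shortage per month = $93.48 ÷ 12 = $7.79
Adjusted monthly = $1,331.74 + $7.79 = $1,339.53

$1,339.53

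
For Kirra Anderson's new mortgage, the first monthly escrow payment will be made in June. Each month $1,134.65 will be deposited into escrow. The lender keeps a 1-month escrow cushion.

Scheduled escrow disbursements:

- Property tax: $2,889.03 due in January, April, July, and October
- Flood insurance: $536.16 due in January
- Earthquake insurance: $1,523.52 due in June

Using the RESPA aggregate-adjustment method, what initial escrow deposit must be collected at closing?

Cushion = 1 × $1,134.65 = $1,134.65
Trial balance (start $0, +$1,134.65 each month, − disbursements):
  Jun: +$1,134.65 − $1,523.52 → -$388.87
  Jul: +$1,134.65 − $2,889.03 → -$2,143.25
  Aug: +$1,134.65 → -$1,008.60
  Sep: +$1,134.65 → $126.05
  Oct: +$1,134.65 − $2,889.03 → -$1,628.33
  Nov: +$1,134.65 → -$493.68
  Dec: +$1,134.65 → $640.97
  Jan: +$1,134.65 − $3,425.19 → -$1,649.57
  Feb: +$1,134.65 → -$514.92
  Mar: +$1,134.65 → $619.73
  Apr: +$1,134.65 − $2,889.03 → -$1,134.65
  May: +$1,134.65 → $0.00
Lowest trial balance = -$2,143.25 (Jul)
Initial deposit = cushion − low point = $1,134.65 − (-$2,143.25) = $3,277.90

$3,277.90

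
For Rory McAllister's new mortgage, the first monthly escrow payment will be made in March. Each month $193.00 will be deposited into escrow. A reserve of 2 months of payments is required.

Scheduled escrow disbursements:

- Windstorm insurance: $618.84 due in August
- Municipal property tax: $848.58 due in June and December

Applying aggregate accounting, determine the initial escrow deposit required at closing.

Cushion = 2 × $193.00 = $386.00
Trial balance (start $0, +$193.00 each month, − disbursements):
  Mar: +$193.00 → $193.00
  Apr: +$193.00 → $386.00
  May: +$193.00 → $579.00
  Jun: +$193.00 − $848.58 → -$76.58
  Jul: +$193.00 → $116.42
  Aug: +$193.00 − $618.84 → -$309.42
  Sep: +$193.00 → -$116.42
  Oct: +$193.00 → $76.58
  Nov: +$193.00 → $269.58
  Dec: +$193.00 − $848.58 → -$386.00
  Jan: +$193.00 → -$193.00
  Feb: +$193.00 → $0.00
Lowest trial balance = -$386.00 (Dec)
Initial deposit = cushion − low point = $386.00 − (-$386.00) = $772.00

$772.00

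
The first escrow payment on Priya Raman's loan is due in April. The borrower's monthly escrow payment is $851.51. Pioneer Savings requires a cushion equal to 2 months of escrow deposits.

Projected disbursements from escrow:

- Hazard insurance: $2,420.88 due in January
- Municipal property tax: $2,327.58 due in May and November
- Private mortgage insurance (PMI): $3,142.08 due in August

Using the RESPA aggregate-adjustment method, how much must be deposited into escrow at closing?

$3,406.04

Cushion = 2 × $851.51 = $1,703.02
Trial balance (start $0, +$851.51 each month, − disbursements):
  Apr: +$851.51 → $851.51
  May: +$851.51 − $2,327.58 → -$624.56
  Jun: +$851.51 → $226.95
  Jul: +$851.51 → $1,078.46
  Aug: +$851.51 − $3,142.08 → -$1,212.11
  Sep: +$851.51 → -$360.60
  Oct: +$851.51 → $490.91
  Nov: +$851.51 − $2,327.58 → -$985.16
  Dec: +$851.51 → -$133.65
  Jan: +$851.51 − $2,420.88 → -$1,703.02
  Feb: +$851.51 → -$851.51
  Mar: +$851.51 → $0.00
Lowest trial balance = -$1,703.02 (Jan)
Initial deposit = cushion − low point = $1,703.02 − (-$1,703.02) = $3,406.04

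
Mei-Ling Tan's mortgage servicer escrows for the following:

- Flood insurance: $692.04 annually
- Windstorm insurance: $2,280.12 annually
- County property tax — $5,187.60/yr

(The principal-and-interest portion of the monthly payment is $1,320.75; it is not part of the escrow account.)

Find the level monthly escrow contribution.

Flood insurance: $692.04
Windstorm insurance: $2,280.12
County property tax: $5,187.60
Total per year = $692.04 + $2,280.12 + $5,187.60 = $8,159.76
Monthly = $8,159.76 ÷ 12 = $679.98

$679.98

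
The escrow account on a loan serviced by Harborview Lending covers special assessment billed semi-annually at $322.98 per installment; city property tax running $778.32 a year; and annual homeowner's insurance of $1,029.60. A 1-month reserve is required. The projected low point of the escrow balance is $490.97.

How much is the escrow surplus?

Special assessment: $322.98 × 2 = $645.96
City property tax: $778.32
Homeowner's insurance: $1,029.60
Combined annual = $645.96 + $778.32 + $1,029.60 = $2,453.88
Monthly escrow = $2,453.88 / 12 = $204.49
Required reserve = 1 × $204.49 = $204.49
Excess over cushion: $490.97 − $204.49 = $286.48

$286.48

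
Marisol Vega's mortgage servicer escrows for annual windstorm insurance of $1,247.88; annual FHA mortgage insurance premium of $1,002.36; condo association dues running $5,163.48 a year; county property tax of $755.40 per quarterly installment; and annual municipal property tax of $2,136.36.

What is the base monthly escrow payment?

Windstorm insurance: $1,247.88/yr
FHA mortgage insurance premium: $1,002.36/yr
Condo association dues: $5,163.48/yr
County property tax: $755.40 × 4 = $3,021.60/yr
Municipal property tax: $2,136.36/yr
Total annual escrow = $12,571.68
Per month = $12,571.68 / 12 = $1,047.64

$1,047.64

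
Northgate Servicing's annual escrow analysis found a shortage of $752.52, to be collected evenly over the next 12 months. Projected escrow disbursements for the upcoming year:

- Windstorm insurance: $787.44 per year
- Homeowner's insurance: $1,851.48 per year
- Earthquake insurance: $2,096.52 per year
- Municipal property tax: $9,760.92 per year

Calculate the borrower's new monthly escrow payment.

$1,270.74

Windstorm insurance: $787.44/yr
Homeowner's insurance: $1,851.48/yr
Earthquake insurance: $2,096.52/yr
Municipal property tax: $9,760.92/yr
Combined annual = $787.44 + $1,851.48 + $2,096.52 + $9,760.92 = $14,496.36
Per month = $14,496.36 ÷ 12 = $1,208.03
Monthly shortage recovery: $752.52 / 12 = $62.71
New monthly escrow = $1,208.03 + $62.71 = $1,270.74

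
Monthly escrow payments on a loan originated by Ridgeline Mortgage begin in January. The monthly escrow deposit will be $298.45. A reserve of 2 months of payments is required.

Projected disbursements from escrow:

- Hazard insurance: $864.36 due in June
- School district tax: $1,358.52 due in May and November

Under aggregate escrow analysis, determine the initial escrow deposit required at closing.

Cushion = 2 × $298.45 = $596.90
Trial balance (start $0, +$298.45 each month, − disbursements):
  Jan: +$298.45 → $298.45
  Feb: +$298.45 → $596.90
  Mar: +$298.45 → $895.35
  Apr: +$298.45 → $1,193.80
  May: +$298.45 − $1,358.52 → $133.73
  Jun: +$298.45 − $864.36 → -$432.18
  Jul: +$298.45 → -$133.73
  Aug: +$298.45 → $164.72
  Sep: +$298.45 → $463.17
  Oct: +$298.45 → $761.62
  Nov: +$298.45 − $1,358.52 → -$298.45
  Dec: +$298.45 → $0.00
Lowest trial balance = -$432.18 (Jun)
Initial deposit = cushion − low point = $596.90 − (-$432.18) = $1,029.08

$1,029.08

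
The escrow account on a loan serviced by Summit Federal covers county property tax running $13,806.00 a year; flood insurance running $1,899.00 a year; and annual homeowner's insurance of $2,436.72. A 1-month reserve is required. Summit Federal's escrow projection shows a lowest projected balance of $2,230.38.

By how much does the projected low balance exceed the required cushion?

$718.57

County property tax: $13,806.00 per year
Flood insurance: $1,899.00 per year
Homeowner's insurance: $2,436.72 per year
Yearly total = $18,141.72
Base monthly escrow = $18,141.72 ÷ 12 = $1,511.81
Required cushion = 1 × $1,511.81 = $1,511.81
Surplus = $2,230.38 − $1,511.81 = $718.57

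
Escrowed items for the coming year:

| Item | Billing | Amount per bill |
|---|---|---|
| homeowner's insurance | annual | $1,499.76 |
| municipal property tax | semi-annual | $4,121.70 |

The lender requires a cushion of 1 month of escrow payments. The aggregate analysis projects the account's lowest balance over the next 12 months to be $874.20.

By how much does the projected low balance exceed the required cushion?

Homeowner's insurance: $1,499.76
Municipal property tax: $4,121.70 × 2 = $8,243.40
Annual escrow total = $1,499.76 + $8,243.40 = $9,743.16
Per month = $9,743.16 / 12 = $811.93
Required cushion = 1 × $811.93 = $811.93
Surplus = $874.20 − $811.93 = $62.27

$62.27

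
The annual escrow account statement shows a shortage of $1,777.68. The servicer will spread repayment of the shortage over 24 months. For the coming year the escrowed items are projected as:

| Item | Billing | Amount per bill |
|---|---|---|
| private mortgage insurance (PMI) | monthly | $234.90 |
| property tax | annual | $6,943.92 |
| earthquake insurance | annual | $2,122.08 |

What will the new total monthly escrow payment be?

Private mortgage insurance (PMI): $234.90 × 12 = $2,818.80
Property tax: $6,943.92
Earthquake insurance: $2,122.08
Annual escrow total = $2,818.80 + $6,943.92 + $2,122.08 = $11,884.80
Monthly escrow = $11,884.80 ÷ 12 = $990.40
Monthly shortage recovery: $1,777.68 ÷ 24 = $74.07
Adjusted monthly = $990.40 + $74.07 = $1,064.47

$1,064.47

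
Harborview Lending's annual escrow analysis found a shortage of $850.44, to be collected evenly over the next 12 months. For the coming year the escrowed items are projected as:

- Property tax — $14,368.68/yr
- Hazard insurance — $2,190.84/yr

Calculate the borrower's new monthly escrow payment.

$1,450.83

Property tax: $14,368.68 per year
Hazard insurance: $2,190.84 per year
Combined annual = $16,559.52
Per month = $16,559.52 ÷ 12 = $1,379.96
Shortage spread = $850.44 ÷ 12 = $70.87/mo
Adjusted monthly = $1,379.96 + $70.87 = $1,450.83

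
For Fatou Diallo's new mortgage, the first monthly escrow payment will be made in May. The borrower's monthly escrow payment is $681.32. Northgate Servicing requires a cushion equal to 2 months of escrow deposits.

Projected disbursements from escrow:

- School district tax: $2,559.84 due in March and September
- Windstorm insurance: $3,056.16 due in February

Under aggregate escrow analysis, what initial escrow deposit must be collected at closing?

$2,043.96

Cushion = 2 × $681.32 = $1,362.64
Trial balance (start $0, +$681.32 each month, − disbursements):
  May: +$681.32 → $681.32
  Jun: +$681.32 → $1,362.64
  Jul: +$681.32 → $2,043.96
  Aug: +$681.32 → $2,725.28
  Sep: +$681.32 − $2,559.84 → $846.76
  Oct: +$681.32 → $1,528.08
  Nov: +$681.32 → $2,209.40
  Dec: +$681.32 → $2,890.72
  Jan: +$681.32 → $3,572.04
  Feb: +$681.32 − $3,056.16 → $1,197.20
  Mar: +$681.32 − $2,559.84 → -$681.32
  Apr: +$681.32 → $0.00
Lowest trial balance = -$681.32 (Mar)
Initial deposit = cushion − low point = $1,362.64 − (-$681.32) = $2,043.96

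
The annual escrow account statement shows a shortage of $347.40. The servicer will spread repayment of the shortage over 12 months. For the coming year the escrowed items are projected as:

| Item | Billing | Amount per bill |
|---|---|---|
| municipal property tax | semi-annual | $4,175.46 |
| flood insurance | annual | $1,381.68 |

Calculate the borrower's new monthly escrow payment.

$840.00

Municipal property tax — $4,175.46 × 2 = $8,350.92/yr
Flood insurance — $1,381.68/yr
Total annual escrow = $9,732.60
Monthly escrow = $9,732.60 ÷ 12 = $811.05
Monthly shortage recovery: $347.40 ÷ 12 = $28.95
New monthly escrow = $811.05 + $28.95 = $840.00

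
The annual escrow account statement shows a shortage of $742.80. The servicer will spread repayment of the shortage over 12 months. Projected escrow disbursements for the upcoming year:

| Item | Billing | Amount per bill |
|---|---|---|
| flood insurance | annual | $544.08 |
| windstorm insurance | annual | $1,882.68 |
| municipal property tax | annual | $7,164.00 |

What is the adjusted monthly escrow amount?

$861.13

Flood insurance — $544.08/yr
Windstorm insurance — $1,882.68/yr
Municipal property tax — $7,164.00/yr
Total per year = $544.08 + $1,882.68 + $7,164.00 = $9,590.76
Monthly = $9,590.76 ÷ 12 = $799.23
Shortage per month = $742.80 ÷ 12 = $61.90
Adjusted monthly = $799.23 + $61.90 = $861.13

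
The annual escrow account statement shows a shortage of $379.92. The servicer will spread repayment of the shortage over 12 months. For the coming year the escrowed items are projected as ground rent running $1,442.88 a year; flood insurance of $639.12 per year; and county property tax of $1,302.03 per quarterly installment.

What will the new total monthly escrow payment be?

Ground rent = $1,442.88/yr
Flood insurance = $639.12/yr
County property tax = $1,302.03 × 4 = $5,208.12/yr
Total annual escrow = $7,290.12
Monthly = $7,290.12 / 12 = $607.51
Shortage per month = $379.92 / 12 = $31.66
Adjusted monthly = $607.51 + $31.66 = $639.17

$639.17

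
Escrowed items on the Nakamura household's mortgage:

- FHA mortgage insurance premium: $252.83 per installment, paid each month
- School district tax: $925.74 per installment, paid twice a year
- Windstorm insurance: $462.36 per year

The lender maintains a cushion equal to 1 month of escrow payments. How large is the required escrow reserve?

$445.65

FHA mortgage insurance premium — $252.83 × 12 = $3,033.96 per year
School district tax — $925.74 × 2 = $1,851.48 per year
Windstorm insurance — $462.36 per year
Combined annual = $3,033.96 + $1,851.48 + $462.36 = $5,347.80
Monthly escrow = $5,347.80 / 12 = $445.65
Reserve = 1 × $445.65 = $445.65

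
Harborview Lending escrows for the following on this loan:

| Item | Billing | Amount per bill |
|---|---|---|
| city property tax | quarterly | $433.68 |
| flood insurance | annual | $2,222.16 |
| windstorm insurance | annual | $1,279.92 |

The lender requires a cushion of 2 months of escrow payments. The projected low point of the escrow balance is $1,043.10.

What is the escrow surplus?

City property tax — $433.68 × 4 = $1,734.72
Flood insurance — $2,222.16
Windstorm insurance — $1,279.92
Total per year = $5,236.80
Base monthly escrow = $5,236.80 ÷ 12 = $436.40
Required reserve = 2 × $436.40 = $872.80
Excess over cushion: $1,043.10 − $872.80 = $170.30

$170.30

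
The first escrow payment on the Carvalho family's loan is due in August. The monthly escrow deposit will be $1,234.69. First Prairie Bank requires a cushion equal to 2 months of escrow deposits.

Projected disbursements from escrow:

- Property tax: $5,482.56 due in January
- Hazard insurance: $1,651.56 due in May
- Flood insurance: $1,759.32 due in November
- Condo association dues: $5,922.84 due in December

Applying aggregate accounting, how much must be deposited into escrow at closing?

Cushion = 2 × $1,234.69 = $2,469.38
Trial balance (start $0, +$1,234.69 each month, − disbursements):
  Aug: +$1,234.69 → $1,234.69
  Sep: +$1,234.69 → $2,469.38
  Oct: +$1,234.69 → $3,704.07
  Nov: +$1,234.69 − $1,759.32 → $3,179.44
  Dec: +$1,234.69 − $5,922.84 → -$1,508.71
  Jan: +$1,234.69 − $5,482.56 → -$5,756.58
  Feb: +$1,234.69 → -$4,521.89
  Mar: +$1,234.69 → -$3,287.20
  Apr: +$1,234.69 → -$2,052.51
  May: +$1,234.69 − $1,651.56 → -$2,469.38
  Jun: +$1,234.69 → -$1,234.69
  Jul: +$1,234.69 → $0.00
Lowest trial balance = -$5,756.58 (Jan)
Initial deposit = cushion − low point = $2,469.38 − (-$5,756.58) = $8,225.96

$8,225.96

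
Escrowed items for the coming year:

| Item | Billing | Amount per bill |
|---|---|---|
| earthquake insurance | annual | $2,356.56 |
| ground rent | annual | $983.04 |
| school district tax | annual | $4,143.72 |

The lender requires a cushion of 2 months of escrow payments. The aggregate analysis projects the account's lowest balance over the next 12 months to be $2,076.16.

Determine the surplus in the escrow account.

Earthquake insurance = $2,356.56
Ground rent = $983.04
School district tax = $4,143.72
Total per year = $7,483.32
Base monthly escrow = $7,483.32 / 12 = $623.61
Required cushion = 2 × $623.61 = $1,247.22
Excess over cushion: $2,076.16 − $1,247.22 = $828.94

$828.94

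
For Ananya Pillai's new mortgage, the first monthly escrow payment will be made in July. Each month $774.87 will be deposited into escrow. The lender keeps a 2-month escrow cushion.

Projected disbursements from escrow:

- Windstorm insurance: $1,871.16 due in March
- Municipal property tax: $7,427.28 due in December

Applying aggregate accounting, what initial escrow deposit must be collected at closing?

$4,327.80

Cushion = 2 × $774.87 = $1,549.74
Trial balance (start $0, +$774.87 each month, − disbursements):
  Jul: +$774.87 → $774.87
  Aug: +$774.87 → $1,549.74
  Sep: +$774.87 → $2,324.61
  Oct: +$774.87 → $3,099.48
  Nov: +$774.87 → $3,874.35
  Dec: +$774.87 − $7,427.28 → -$2,778.06
  Jan: +$774.87 → -$2,003.19
  Feb: +$774.87 → -$1,228.32
  Mar: +$774.87 − $1,871.16 → -$2,324.61
  Apr: +$774.87 → -$1,549.74
  May: +$774.87 → -$774.87
  Jun: +$774.87 → $0.00
Lowest trial balance = -$2,778.06 (Dec)
Initial deposit = cushion − low point = $1,549.74 − (-$2,778.06) = $4,327.80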